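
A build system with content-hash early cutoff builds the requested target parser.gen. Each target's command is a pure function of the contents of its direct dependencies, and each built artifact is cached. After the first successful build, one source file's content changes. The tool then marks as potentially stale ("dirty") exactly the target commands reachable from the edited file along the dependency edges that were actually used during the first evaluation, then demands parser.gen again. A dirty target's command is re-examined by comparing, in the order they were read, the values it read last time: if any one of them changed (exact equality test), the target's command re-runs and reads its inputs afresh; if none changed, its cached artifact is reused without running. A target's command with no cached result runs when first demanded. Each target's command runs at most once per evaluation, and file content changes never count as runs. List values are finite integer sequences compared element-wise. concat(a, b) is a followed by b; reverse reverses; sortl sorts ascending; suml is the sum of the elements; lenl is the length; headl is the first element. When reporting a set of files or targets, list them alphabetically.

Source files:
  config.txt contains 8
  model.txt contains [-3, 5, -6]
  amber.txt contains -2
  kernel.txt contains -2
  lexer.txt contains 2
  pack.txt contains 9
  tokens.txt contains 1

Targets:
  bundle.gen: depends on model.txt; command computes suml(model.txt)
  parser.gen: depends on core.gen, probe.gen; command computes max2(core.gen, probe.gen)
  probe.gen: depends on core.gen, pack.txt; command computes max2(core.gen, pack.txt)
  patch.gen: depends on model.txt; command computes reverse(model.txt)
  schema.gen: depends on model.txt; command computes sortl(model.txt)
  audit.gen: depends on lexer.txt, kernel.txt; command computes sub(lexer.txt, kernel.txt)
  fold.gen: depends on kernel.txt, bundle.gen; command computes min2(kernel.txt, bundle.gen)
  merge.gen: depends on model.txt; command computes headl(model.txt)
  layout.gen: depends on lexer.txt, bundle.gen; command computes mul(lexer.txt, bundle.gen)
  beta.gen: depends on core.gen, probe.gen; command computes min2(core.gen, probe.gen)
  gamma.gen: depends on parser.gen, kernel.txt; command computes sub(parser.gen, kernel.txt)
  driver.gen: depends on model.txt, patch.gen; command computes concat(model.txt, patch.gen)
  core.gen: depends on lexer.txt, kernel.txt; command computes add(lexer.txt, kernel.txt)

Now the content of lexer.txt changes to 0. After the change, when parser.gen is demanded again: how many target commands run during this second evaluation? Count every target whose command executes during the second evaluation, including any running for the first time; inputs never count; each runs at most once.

First evaluation (everything demanded from the output):
  core.gen = add(2, -2) = 0
  probe.gen = max2(0, 9) = 9
  parser.gen = max2(0, 9) = 9

Propagation after the edit:
  core.gen: runs — lexer.txt 2->0; result -2.
  probe.gen: runs — core.gen 0->-2; result 9 (same value as before).
  parser.gen: runs — core.gen 0->-2; result 9 (same value as before).

Target commands that run: core.gen, parser.gen, probe.gen — 3 in total.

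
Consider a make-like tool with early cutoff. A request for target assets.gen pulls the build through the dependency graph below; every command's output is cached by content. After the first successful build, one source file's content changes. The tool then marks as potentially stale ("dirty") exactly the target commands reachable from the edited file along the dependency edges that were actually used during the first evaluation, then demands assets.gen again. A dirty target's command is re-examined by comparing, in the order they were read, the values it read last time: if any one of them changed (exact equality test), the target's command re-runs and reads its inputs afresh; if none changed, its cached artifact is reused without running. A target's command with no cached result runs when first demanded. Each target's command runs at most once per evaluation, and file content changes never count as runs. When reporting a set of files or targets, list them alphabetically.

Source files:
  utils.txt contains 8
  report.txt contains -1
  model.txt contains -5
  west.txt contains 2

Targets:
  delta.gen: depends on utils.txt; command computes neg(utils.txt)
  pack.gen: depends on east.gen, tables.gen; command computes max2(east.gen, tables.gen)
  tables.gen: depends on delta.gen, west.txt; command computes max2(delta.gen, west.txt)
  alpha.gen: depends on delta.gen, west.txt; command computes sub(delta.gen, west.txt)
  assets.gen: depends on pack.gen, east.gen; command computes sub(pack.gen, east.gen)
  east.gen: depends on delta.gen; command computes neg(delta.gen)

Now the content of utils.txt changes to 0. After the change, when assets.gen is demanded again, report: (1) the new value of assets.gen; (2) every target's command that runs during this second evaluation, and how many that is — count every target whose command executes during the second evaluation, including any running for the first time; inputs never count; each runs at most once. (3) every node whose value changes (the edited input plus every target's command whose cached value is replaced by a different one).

Demanding assets.gen again yields 2.
5 target commands run: assets.gen, delta.gen, east.gen, pack.gen, tables.gen.
The nodes whose values change: assets.gen, delta.gen, east.gen, pack.gen, utils.txt.

First demand of the output computes:
  delta.gen = neg(8) = -8
  east.gen = neg(-8) = 8
  tables.gen = max2(-8, 2) = 2
  pack.gen = max2(8, 2) = 8
  assets.gen = sub(8, 8) = 0

After the edit, cleaning proceeds:
  delta.gen: a read changed (utils.txt 8->0) — executes, giving 0.
  east.gen: a read changed (delta.gen -8->0) — executes, giving 0.
  tables.gen: a read changed (delta.gen -8->0) — executes, giving 2 — identical to its old value.
  pack.gen: a read changed (east.gen 8->0) — executes, giving 2.
  assets.gen: a read changed (pack.gen 8->2; east.gen 8->0) — executes, giving 2.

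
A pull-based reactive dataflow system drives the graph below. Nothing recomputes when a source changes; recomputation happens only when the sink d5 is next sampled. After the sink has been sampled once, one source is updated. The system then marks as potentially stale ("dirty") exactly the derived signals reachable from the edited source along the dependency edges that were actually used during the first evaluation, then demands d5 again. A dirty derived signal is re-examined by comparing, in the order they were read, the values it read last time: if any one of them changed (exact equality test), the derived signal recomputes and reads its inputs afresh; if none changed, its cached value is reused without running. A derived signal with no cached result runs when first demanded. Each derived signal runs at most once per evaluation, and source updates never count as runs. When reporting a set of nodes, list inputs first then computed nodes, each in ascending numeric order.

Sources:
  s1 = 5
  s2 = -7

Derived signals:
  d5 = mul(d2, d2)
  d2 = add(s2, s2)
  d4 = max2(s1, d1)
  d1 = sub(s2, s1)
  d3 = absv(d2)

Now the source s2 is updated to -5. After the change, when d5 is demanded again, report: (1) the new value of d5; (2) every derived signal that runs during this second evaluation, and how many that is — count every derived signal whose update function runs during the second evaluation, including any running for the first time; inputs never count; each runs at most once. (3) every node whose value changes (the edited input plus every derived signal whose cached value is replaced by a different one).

First evaluation (everything demanded from the output):
  d2 = add(-7, -7) = -14
  d5 = mul(-14, -14) = 196

Propagation after the edit:
  d2: runs — s2 -7->-5; s2 -7->-5; result -10.
  d5: runs — d2 -14->-10; d2 -14->-10; result 100.

New value of d5: 100.
Derived signals that run: d2, d5 — 2 in total.
Values that change: s2, d2, d5.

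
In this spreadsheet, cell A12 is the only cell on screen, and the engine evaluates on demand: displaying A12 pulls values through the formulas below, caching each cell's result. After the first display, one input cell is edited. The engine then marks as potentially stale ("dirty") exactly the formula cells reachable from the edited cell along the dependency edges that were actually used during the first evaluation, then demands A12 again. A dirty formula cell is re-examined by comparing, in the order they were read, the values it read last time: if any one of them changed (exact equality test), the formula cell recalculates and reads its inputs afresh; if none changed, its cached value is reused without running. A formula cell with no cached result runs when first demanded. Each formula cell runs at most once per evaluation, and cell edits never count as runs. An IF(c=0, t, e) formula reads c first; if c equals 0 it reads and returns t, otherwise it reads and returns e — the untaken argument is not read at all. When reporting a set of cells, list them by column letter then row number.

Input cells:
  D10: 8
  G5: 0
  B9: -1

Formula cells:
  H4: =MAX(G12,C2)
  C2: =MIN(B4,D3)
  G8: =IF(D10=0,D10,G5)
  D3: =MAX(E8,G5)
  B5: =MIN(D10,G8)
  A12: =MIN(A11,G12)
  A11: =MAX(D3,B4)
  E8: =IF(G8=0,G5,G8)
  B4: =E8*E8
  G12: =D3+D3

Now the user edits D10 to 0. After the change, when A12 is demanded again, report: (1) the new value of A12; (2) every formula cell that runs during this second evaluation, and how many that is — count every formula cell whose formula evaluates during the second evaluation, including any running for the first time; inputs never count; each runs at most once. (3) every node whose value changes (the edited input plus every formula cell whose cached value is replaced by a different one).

A12 now evaluates to 0.
Run set: G8 (1 run).
Changed values: D10.
The important point: G8 recomputes to an identical value, and the output ends up unchanged.

Initial pass — values computed on the first demand:
  G8 = IF(D10=0: D10=8 -> else branch G5) = 0
  E8 = IF(G8=0: G8=0 -> then branch G5) = 0
  B4 = 0 * 0 = 0
  D3 = MAX(0, 0) = 0
  A11 = MAX(0, 0) = 0
  G12 = 0 + 0 = 0
  A12 = MIN(0, 0) = 0

Second demand — change propagation:
  G8: re-runs because D10 8->0; new result 0 (unchanged).
  E8: re-examined; everything it read last time is the same (G8 unchanged, G5 unchanged) — cache 0 kept, no run.
  B4: re-examined; everything it read last time is the same (E8 unchanged, E8 unchanged) — cache 0 kept, no run.
  D3: re-examined; everything it read last time is the same (E8 unchanged, G5 unchanged) — cache 0 kept, no run.
  A11: re-examined; everything it read last time is the same (D3 unchanged, B4 unchanged) — cache 0 kept, no run.
  G12: re-examined; everything it read last time is the same (D3 unchanged, D3 unchanged) — cache 0 kept, no run.
  A12: re-examined; everything it read last time is the same (A11 unchanged, G12 unchanged) — cache 0 kept, no run.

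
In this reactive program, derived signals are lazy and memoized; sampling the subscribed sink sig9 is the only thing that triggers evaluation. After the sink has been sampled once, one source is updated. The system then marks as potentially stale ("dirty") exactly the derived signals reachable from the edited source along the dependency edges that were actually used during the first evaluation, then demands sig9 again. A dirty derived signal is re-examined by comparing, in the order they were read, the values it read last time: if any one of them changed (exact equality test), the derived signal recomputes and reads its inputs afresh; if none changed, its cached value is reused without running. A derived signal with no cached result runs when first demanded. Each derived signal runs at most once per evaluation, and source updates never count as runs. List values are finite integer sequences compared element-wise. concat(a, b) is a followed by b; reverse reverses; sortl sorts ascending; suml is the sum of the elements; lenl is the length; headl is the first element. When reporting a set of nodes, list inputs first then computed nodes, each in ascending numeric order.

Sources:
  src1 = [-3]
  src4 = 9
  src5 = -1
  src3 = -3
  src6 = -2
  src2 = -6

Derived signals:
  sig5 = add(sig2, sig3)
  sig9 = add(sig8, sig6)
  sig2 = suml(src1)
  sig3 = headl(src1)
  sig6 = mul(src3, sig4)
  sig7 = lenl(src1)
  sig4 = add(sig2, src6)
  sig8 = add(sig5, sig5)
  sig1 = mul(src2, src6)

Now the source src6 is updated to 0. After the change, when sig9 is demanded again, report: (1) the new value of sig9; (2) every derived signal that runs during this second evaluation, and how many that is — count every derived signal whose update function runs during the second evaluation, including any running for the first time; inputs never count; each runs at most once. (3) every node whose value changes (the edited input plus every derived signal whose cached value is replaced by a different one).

First demand of the output computes:
  sig2 = suml([-3]) = -3
  sig3 = headl([-3]) = -3
  sig4 = add(-3, -2) = -5
  sig5 = add(-3, -3) = -6
  sig6 = mul(-3, -5) = 15
  sig8 = add(-6, -6) = -12
  sig9 = add(-12, 15) = 3

After the edit, cleaning proceeds:
  sig4: a read changed (src6 -2->0) — executes, giving -3.
  sig6: a read changed (sig4 -5->-3) — executes, giving 9.
  sig9: a read changed (sig6 15->9) — executes, giving -3.

Demanding sig9 again yields -3.
3 derived signals run: sig4, sig6, sig9.
The nodes whose values change: src6, sig4, sig6, sig9.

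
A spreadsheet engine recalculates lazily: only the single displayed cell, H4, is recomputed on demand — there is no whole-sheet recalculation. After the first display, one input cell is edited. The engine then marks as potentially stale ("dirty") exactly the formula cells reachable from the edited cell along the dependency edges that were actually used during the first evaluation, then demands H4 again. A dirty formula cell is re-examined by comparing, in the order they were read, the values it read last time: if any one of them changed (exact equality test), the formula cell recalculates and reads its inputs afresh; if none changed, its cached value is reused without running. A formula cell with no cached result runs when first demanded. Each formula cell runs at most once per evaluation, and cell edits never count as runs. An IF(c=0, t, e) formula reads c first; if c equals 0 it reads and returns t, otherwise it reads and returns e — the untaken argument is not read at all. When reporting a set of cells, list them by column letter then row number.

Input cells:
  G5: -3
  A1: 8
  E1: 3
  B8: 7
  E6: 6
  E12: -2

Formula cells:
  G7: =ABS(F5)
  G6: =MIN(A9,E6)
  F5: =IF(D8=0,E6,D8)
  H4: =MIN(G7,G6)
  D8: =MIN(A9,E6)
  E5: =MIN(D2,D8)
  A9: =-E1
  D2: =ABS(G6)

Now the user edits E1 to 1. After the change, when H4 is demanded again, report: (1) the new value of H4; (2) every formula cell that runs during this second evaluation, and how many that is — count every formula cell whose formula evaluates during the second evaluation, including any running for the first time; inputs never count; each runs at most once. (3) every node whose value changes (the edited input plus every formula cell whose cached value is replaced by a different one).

New value of H4: -1.
Formula cells that run: A9, D8, F5, G6, G7, H4 — 6 in total.
Values that change: A9, D8, E1, F5, G6, G7, H4.

First evaluation (everything demanded from the output):
  A9 = -(3) = -3
  D8 = MIN(-3, 6) = -3
  F5 = IF(D8=0: D8=-3 -> else branch D8) = -3
  G6 = MIN(-3, 6) = -3
  G7 = ABS(-3) = 3
  H4 = MIN(3, -3) = -3

Propagation after the edit:
  A9: runs — E1 3->1; result -1.
  D8: runs — A9 -3->-1; result -1.
  F5: runs — D8 -3->-1; D8 -3->-1; result -1.
  G6: runs — A9 -3->-1; result -1.
  G7: runs — F5 -3->-1; result 1.
  H4: runs — G7 3->1; G6 -3->-1; result -1.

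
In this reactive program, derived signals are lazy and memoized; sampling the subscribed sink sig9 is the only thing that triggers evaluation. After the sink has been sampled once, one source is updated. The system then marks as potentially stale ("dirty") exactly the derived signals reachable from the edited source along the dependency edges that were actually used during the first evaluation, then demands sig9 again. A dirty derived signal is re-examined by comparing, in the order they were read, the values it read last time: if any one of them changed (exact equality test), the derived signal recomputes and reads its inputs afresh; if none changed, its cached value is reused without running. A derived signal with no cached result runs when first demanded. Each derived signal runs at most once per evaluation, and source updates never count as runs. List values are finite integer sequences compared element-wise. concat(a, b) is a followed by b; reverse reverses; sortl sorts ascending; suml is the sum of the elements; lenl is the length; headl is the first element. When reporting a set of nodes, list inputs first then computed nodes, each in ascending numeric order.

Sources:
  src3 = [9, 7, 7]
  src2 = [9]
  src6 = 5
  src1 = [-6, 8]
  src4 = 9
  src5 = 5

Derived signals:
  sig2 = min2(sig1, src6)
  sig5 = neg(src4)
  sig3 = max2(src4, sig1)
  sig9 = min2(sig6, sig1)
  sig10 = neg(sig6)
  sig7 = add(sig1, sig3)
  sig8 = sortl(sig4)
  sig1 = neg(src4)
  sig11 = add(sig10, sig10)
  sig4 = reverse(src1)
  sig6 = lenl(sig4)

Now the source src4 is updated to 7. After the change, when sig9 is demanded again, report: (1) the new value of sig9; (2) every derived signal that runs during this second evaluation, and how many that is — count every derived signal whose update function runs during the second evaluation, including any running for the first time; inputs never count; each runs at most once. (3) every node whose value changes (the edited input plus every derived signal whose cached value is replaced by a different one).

Demanding sig9 again yields -7.
2 derived signals run: sig1, sig9.
The nodes whose values change: src4, sig1, sig9.

First demand of the output computes:
  sig1 = neg(9) = -9
  sig4 = reverse([-6, 8]) = [8, -6]
  sig6 = lenl([8, -6]) = 2
  sig9 = min2(2, -9) = -9

After the edit, cleaning proceeds:
  sig1: a read changed (src4 9->7) — executes, giving -7.
  sig9: a read changed (sig1 -9->-7) — executes, giving -7.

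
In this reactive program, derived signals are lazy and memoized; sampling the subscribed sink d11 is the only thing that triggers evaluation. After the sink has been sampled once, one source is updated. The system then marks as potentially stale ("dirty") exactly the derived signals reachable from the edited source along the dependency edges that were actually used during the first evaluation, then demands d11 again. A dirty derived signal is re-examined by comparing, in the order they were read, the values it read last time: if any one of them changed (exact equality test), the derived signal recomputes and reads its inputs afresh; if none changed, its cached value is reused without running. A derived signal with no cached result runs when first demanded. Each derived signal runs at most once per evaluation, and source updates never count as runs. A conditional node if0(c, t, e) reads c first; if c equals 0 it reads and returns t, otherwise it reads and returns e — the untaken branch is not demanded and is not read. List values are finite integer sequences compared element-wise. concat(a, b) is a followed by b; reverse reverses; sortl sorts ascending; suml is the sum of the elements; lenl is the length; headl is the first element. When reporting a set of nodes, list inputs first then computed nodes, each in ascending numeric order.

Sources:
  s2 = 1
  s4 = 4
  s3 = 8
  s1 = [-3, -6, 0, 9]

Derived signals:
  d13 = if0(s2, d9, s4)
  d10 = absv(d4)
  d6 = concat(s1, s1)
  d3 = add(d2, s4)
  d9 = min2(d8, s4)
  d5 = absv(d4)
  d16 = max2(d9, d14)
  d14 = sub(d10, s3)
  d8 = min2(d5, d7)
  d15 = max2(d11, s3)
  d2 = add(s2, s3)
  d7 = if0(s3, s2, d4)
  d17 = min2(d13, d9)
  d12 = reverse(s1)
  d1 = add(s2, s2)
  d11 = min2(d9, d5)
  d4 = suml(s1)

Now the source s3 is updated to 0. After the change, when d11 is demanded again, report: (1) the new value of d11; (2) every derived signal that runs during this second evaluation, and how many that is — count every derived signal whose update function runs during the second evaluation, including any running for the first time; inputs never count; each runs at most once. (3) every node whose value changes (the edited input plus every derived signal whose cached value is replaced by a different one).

First demand of the output computes:
  d4 = suml([-3, -6, 0, 9]) = 0
  d5 = absv(0) = 0
  d7 = if0(s3=8 -> else branch d4) = 0
  d8 = min2(0, 0) = 0
  d9 = min2(0, 4) = 0
  d11 = min2(0, 0) = 0

After the edit, cleaning proceeds:
  d7: a read changed (s3 8->0) — executes, giving 1.
  d8: a read changed (d7 0->1) — executes, giving 0 — identical to its old value.
  d9: dirty, but its reads are unchanged (d8 unchanged, s4 unchanged); cached 0 stands.
  d11: dirty, but its reads are unchanged (d9 unchanged, d5 unchanged); cached 0 stands.

Note the absorption at d8: it re-runs yet its value is the same, leaving the output's value untouched.

Demanding d11 again yields 0.
2 derived signals run: d7, d8.
The nodes whose values change: s3, d7.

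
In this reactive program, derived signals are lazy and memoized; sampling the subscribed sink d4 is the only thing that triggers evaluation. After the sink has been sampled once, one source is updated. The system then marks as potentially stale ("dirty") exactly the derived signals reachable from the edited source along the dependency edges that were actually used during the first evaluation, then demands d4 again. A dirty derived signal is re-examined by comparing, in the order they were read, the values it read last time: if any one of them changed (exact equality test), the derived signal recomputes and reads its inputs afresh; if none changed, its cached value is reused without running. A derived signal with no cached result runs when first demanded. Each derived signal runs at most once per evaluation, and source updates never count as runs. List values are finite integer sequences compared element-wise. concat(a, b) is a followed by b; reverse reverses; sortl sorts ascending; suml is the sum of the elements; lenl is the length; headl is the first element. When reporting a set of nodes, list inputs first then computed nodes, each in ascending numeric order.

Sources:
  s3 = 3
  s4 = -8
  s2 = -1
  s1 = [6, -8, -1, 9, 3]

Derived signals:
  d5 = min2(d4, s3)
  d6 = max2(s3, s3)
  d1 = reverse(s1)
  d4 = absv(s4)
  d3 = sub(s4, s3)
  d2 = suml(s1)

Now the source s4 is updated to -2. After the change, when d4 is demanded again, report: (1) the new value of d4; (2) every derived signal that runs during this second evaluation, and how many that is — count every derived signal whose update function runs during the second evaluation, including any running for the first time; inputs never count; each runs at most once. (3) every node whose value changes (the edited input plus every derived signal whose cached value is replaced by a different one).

Demanding d4 again yields 2.
1 derived signals run: d4.
The nodes whose values change: s4, d4.

First demand of the output computes:
  d4 = absv(-8) = 8

After the edit, cleaning proceeds:
  d4: a read changed (s4 -8->-2) — executes, giving 2.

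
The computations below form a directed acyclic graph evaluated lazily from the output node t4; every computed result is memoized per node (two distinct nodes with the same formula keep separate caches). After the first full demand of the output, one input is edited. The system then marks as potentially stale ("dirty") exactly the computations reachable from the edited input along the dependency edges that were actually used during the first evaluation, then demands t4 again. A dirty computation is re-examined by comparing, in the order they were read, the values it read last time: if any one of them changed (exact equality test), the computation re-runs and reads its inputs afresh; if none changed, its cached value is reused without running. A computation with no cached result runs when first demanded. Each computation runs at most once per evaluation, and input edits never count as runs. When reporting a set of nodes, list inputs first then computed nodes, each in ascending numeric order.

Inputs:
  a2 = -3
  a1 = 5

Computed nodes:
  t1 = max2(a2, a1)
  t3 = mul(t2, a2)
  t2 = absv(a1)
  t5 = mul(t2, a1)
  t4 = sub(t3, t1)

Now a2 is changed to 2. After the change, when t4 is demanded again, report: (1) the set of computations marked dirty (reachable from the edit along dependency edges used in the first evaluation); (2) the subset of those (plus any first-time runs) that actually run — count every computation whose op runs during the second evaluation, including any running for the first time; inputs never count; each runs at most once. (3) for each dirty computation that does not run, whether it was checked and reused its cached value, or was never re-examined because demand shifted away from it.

First demand of the output computes:
  t1 = max2(-3, 5) = 5
  t2 = absv(5) = 5
  t3 = mul(5, -3) = -15
  t4 = sub(-15, 5) = -20

After the edit, cleaning proceeds:
  t1: a read changed (a2 -3->2) — executes, giving 5 — identical to its old value.
  t3: a read changed (a2 -3->2) — executes, giving 10.
  t4: a read changed (t3 -15->10) — executes, giving 5.

The edit dirties: t1, t3, t4.
3 computations run: t1, t3, t4.
No dirty computation escaped a run.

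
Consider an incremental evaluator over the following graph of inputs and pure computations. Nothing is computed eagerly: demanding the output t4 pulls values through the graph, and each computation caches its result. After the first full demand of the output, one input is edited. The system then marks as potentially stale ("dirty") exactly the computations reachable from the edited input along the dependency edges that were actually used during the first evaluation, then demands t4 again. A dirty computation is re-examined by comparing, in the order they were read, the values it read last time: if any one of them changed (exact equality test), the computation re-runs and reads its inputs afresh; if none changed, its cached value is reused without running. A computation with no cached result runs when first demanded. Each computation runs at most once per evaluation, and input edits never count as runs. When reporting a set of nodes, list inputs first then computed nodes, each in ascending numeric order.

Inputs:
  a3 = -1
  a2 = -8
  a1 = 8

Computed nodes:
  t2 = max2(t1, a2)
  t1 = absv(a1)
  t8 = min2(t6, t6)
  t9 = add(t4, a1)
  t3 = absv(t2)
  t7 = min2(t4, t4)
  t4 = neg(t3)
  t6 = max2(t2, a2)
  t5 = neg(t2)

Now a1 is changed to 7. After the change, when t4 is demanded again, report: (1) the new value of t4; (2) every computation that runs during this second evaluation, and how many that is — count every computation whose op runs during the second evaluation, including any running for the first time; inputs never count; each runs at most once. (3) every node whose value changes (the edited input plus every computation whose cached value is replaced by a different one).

Initial pass — values computed on the first demand:
  t1 = absv(8) = 8
  t2 = max2(8, -8) = 8
  t3 = absv(8) = 8
  t4 = neg(8) = -8

Second demand — change propagation:
  t1: re-runs because a1 8->7; new result 7.
  t2: re-runs because t1 8->7; new result 7.
  t3: re-runs because t2 8->7; new result 7.
  t4: re-runs because t3 8->7; new result -7.

t4 now evaluates to -7.
Run set: t1, t2, t3, t4 (4 run).
Changed values: a1, t1, t2, t3, t4.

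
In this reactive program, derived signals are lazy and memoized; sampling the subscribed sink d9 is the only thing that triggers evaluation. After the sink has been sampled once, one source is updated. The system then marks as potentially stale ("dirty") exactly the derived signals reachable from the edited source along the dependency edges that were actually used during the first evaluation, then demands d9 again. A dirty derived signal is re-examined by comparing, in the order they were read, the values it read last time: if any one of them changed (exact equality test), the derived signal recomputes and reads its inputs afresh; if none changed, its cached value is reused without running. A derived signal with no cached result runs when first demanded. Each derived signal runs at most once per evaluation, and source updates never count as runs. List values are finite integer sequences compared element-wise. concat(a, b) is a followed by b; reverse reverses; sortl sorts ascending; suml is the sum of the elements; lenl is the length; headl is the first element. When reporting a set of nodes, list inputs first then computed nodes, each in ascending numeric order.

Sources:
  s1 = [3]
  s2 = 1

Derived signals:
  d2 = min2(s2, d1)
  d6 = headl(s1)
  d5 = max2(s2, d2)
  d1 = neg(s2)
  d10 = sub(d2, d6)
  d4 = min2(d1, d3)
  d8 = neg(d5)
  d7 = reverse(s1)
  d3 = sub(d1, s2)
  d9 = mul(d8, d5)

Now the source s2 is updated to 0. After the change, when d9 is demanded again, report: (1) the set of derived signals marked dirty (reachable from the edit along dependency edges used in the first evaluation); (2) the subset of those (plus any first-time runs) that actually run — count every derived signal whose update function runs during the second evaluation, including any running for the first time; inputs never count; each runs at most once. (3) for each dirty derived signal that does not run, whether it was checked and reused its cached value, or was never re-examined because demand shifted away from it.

The edit dirties: d1, d2, d5, d8, d9.
5 derived signals run: d1, d2, d5, d8, d9.
No dirty derived signal escaped a run.

First demand of the output computes:
  d1 = neg(1) = -1
  d2 = min2(1, -1) = -1
  d5 = max2(1, -1) = 1
  d8 = neg(1) = -1
  d9 = mul(-1, 1) = -1

After the edit, cleaning proceeds:
  d1: a read changed (s2 1->0) — executes, giving 0.
  d2: a read changed (s2 1->0; d1 -1->0) — executes, giving 0.
  d5: a read changed (s2 1->0; d2 -1->0) — executes, giving 0.
  d8: a read changed (d5 1->0) — executes, giving 0.
  d9: a read changed (d8 -1->0; d5 1->0) — executes, giving 0.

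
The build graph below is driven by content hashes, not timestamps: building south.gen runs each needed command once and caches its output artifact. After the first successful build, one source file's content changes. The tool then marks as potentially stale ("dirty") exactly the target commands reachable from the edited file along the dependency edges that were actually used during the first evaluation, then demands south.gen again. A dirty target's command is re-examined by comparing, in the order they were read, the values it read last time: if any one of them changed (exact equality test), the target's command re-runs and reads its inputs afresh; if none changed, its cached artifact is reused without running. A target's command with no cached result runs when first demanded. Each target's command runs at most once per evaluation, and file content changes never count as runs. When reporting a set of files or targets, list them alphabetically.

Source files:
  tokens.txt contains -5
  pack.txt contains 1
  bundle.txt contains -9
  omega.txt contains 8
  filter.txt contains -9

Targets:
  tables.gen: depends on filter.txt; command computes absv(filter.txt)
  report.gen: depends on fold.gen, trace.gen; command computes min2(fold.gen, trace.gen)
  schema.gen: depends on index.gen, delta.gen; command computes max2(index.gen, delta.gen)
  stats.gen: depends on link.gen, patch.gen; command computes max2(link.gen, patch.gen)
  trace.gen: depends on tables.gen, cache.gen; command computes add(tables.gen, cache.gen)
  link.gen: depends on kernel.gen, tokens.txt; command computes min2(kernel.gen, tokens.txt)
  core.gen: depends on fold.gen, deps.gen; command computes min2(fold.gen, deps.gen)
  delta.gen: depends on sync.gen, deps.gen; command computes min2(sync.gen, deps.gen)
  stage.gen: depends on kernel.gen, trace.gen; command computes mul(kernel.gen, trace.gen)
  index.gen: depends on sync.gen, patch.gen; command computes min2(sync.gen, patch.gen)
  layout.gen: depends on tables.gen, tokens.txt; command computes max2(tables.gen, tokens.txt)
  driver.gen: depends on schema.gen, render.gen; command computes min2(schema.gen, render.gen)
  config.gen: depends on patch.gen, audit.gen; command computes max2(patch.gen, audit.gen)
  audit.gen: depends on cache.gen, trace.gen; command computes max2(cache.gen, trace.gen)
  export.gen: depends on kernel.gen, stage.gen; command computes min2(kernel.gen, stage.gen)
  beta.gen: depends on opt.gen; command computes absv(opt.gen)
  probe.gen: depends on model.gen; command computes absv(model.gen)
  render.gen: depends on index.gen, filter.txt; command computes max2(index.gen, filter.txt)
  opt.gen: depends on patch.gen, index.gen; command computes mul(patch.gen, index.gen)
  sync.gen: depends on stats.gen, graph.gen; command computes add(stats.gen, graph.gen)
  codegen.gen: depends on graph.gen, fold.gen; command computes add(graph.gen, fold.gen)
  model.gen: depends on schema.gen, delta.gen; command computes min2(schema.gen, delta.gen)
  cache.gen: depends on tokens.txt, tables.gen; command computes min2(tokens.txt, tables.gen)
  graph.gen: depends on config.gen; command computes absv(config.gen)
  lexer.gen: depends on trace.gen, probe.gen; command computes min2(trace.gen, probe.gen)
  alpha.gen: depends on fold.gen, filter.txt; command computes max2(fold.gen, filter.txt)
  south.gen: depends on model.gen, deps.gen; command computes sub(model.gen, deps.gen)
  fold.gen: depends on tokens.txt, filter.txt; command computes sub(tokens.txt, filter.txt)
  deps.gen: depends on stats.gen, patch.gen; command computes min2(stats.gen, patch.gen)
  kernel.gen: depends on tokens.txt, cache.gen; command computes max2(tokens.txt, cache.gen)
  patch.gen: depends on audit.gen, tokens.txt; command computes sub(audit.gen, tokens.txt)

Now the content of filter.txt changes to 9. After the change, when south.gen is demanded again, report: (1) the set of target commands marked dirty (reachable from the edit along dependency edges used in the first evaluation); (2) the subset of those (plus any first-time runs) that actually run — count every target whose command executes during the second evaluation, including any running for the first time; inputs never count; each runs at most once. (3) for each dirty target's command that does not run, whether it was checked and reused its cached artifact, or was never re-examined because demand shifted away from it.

Initial pass — values computed on the first demand:
  tables.gen = absv(-9) = 9
  cache.gen = min2(-5, 9) = -5
  kernel.gen = max2(-5, -5) = -5
  link.gen = min2(-5, -5) = -5
  trace.gen = add(9, -5) = 4
  audit.gen = max2(-5, 4) = 4
  patch.gen = sub(4, -5) = 9
  config.gen = max2(9, 4) = 9
  graph.gen = absv(9) = 9
  stats.gen = max2(-5, 9) = 9
  deps.gen = min2(9, 9) = 9
  sync.gen = add(9, 9) = 18
  delta.gen = min2(18, 9) = 9
  index.gen = min2(18, 9) = 9
  schema.gen = max2(9, 9) = 9
  model.gen = min2(9, 9) = 9
  south.gen = sub(9, 9) = 0

Second demand — change propagation:
  tables.gen: re-runs because filter.txt -9->9; new result 9 (unchanged).
  cache.gen: re-examined; everything it read last time is the same (tokens.txt unchanged, tables.gen unchanged) — cache -5 kept, no run.
  kernel.gen: re-examined; everything it read last time is the same (tokens.txt unchanged, cache.gen unchanged) — cache -5 kept, no run.
  link.gen: re-examined; everything it read last time is the same (kernel.gen unchanged, tokens.txt unchanged) — cache -5 kept, no run.
  trace.gen: re-examined; everything it read last time is the same (tables.gen unchanged, cache.gen unchanged) — cache 4 kept, no run.
  audit.gen: re-examined; everything it read last time is the same (cache.gen unchanged, trace.gen unchanged) — cache 4 kept, no run.
  patch.gen: re-examined; everything it read last time is the same (audit.gen unchanged, tokens.txt unchanged) — cache 9 kept, no run.
  config.gen: re-examined; everything it read last time is the same (patch.gen unchanged, audit.gen unchanged) — cache 9 kept, no run.
  graph.gen: re-examined; everything it read last time is the same (config.gen unchanged) — cache 9 kept, no run.
  stats.gen: re-examined; everything it read last time is the same (link.gen unchanged, patch.gen unchanged) — cache 9 kept, no run.
  deps.gen: re-examined; everything it read last time is the same (stats.gen unchanged, patch.gen unchanged) — cache 9 kept, no run.
  sync.gen: re-examined; everything it read last time is the same (stats.gen unchanged, graph.gen unchanged) — cache 18 kept, no run.
  delta.gen: re-examined; everything it read last time is the same (sync.gen unchanged, deps.gen unchanged) — cache 9 kept, no run.
  index.gen: re-examined; everything it read last time is the same (sync.gen unchanged, patch.gen unchanged) — cache 9 kept, no run.
  schema.gen: re-examined; everything it read last time is the same (index.gen unchanged, delta.gen unchanged) — cache 9 kept, no run.
  model.gen: re-examined; everything it read last time is the same (schema.gen unchanged, delta.gen unchanged) — cache 9 kept, no run.
  south.gen: re-examined; everything it read last time is the same (model.gen unchanged, deps.gen unchanged) — cache 0 kept, no run.

The important point: tables.gen recomputes to an identical value, and the output ends up unchanged.

Dirty set: audit.gen, cache.gen, config.gen, delta.gen, deps.gen, graph.gen, index.gen, kernel.gen, link.gen, model.gen, patch.gen, schema.gen, south.gen, stats.gen, sync.gen, tables.gen, trace.gen.
Run set: tables.gen (1 run).
Re-examined without running (cache reused): audit.gen, cache.gen, config.gen, delta.gen, deps.gen, graph.gen, index.gen, kernel.gen, link.gen, model.gen, patch.gen, schema.gen, south.gen, stats.gen, sync.gen, trace.gen.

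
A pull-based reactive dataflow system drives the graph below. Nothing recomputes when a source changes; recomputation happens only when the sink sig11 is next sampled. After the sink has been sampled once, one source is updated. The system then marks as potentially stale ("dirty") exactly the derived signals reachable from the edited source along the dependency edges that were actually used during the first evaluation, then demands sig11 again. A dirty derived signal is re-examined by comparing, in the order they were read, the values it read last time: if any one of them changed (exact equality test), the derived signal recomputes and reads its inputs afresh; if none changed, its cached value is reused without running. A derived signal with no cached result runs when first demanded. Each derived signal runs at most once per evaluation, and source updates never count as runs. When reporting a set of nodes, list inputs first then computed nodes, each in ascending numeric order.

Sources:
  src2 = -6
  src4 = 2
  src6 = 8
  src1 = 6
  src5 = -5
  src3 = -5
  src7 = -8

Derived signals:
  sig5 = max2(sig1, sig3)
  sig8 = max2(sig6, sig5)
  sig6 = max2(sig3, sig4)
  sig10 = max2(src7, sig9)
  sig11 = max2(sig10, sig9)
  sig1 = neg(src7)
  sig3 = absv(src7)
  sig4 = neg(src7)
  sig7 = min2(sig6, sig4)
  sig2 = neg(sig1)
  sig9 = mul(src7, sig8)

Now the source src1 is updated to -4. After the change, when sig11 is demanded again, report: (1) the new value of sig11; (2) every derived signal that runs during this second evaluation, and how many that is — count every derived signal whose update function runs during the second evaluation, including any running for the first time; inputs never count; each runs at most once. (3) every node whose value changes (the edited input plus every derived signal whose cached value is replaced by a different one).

New value of sig11: -8.
Derived signals that run: none — 0 in total.
Values that change: src1.
Key observation: src1 is never demanded by the output, so the edit triggers no recomputation at all.

First evaluation (everything demanded from the output):
  sig1 = neg(-8) = 8
  sig3 = absv(-8) = 8
  sig4 = neg(-8) = 8
  sig5 = max2(8, 8) = 8
  sig6 = max2(8, 8) = 8
  sig8 = max2(8, 8) = 8
  sig9 = mul(-8, 8) = -64
  sig10 = max2(-8, -64) = -8
  sig11 = max2(-8, -64) = -8

Propagation after the edit:
  src1 feeds no computation that the output demands — nothing is marked dirty and nothing runs.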